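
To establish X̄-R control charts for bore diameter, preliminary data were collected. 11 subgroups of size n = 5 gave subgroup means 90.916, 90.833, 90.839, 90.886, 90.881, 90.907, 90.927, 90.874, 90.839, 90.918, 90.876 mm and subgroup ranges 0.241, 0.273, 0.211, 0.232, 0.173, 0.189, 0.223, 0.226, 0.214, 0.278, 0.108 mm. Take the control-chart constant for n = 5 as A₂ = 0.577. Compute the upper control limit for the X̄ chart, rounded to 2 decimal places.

X̄̄ = (90.916 + 90.833 + 90.839 + 90.886 + 90.881 + 90.907 + 90.927 + 90.874 + 90.839 + 90.918 + 90.876) / 11 = 999.6960 / 11 = 90.8815
R̄ = (0.241 + 0.273 + 0.211 + 0.232 + 0.173 + 0.189 + 0.223 + 0.226 + 0.214 + 0.278 + 0.108) / 11 = 2.3680 / 11 = 0.2153
UCL = X̄̄ + A₂·R̄ = 90.8815 + 0.577 × 0.2153 = 91.0057

91.01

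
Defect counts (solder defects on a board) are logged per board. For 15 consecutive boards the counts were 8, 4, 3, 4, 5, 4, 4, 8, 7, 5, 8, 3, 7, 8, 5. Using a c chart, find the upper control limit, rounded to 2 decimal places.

c̄ = (8 + 4 + 3 + 4 + 5 + 4 + 4 + 8 + 7 + 5 + 8 + 3 + 7 + 8 + 5) / 15 = 83 / 15 = 5.5333
UCL = c̄ + 3√c̄ = 5.5333 + 3 × √5.5333 = 5.5333 + 3 × 2.3523 = 12.5902

12.59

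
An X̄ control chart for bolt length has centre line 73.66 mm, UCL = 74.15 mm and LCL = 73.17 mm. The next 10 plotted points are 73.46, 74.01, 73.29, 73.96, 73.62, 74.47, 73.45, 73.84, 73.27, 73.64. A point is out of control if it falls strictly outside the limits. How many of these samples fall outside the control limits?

1

Compare each point to [73.17, 74.15]: sample 6 = 74.47 > UCL.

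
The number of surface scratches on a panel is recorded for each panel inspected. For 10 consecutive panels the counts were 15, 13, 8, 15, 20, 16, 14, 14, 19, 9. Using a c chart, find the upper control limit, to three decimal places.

c̄ = (15 + 13 + 8 + 15 + 20 + 16 + 14 + 14 + 19 + 9) / 10 = 143 / 10 = 14.3000
UCL = c̄ + 3√c̄ = 14.3000 + 3 × √14.3000 = 14.3000 + 3 × 3.7815 = 25.6446

25.645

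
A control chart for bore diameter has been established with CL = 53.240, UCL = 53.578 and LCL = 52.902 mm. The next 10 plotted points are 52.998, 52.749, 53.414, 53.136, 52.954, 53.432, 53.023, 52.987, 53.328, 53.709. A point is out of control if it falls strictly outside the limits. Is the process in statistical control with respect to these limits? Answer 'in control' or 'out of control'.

out of control

Compare each point to [52.902, 53.578]: sample 2 = 52.749 < LCL; sample 10 = 53.709 > UCL.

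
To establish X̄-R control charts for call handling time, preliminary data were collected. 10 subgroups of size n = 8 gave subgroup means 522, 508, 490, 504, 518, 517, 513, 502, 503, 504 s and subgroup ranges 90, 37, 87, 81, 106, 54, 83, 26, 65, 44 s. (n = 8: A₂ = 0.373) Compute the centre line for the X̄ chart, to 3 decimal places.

X̄̄ = (522 + 508 + 490 + 504 + 518 + 517 + 513 + 502 + 503 + 504) / 10 = 5081.0000 / 10 = 508.1000
CL = X̄̄ = 508.1000

508.100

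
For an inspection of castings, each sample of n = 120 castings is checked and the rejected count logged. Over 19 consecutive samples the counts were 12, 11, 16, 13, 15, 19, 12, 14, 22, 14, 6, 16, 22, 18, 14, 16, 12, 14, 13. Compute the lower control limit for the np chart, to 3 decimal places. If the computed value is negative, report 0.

3.915

p̄ = Σdᵢ / (k·n) = 279 / (19 × 120) = 0.12237
LCL = np̄ − 3·√(np̄(1−p̄)) = 14.6842 − 3 × 3.5899 = 3.9145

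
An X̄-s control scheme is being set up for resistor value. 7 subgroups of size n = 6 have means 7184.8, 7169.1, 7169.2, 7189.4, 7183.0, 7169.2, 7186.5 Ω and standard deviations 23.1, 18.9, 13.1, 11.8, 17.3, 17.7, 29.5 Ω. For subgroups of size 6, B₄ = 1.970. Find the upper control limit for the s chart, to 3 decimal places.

36.980

s̄ = (23.1 + 18.9 + 13.1 + 11.8 + 17.3 + 17.7 + 29.5) / 7 = 18.7714
UCL_s = B₄·s̄ = 1.970 × 18.7714 = 36.9797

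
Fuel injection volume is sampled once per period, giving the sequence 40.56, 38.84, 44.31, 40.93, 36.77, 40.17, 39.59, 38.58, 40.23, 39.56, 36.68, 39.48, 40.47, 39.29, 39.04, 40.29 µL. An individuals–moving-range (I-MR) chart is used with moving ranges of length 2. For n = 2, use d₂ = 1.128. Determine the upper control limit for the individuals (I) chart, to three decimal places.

X̄ = (40.56 + 38.84 + 44.31 + 40.93 + 36.77 + 40.17 + 39.59 + 38.58 + 40.23 + 39.56 + 36.68 + 39.48 + 40.47 + 39.29 + 39.04 + 40.29) / 16 = 39.6744
Moving ranges: 1.72, 5.47, 3.38, 4.16, 3.40, 0.58, 1.01, 1.65, 0.67, 2.88, 2.80, 0.99, 1.18, 0.25, 1.25; M̄R̄ = 31.3900 / 15 = 2.0927
UCL = X̄ + 3·M̄R̄/d₂ = 39.6744 + 3 × 2.0927 / 1.128 = 45.2400

45.240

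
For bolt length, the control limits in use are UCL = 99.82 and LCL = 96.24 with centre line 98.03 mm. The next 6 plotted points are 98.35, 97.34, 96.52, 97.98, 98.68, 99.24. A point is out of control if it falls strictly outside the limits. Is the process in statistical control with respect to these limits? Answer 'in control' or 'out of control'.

in control

All 6 points lie within [96.24, 99.82].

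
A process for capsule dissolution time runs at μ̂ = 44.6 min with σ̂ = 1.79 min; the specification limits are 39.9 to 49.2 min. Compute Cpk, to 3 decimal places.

Cpu = (USL − μ̂) / (3σ̂) = (49.2 − 44.6) / (3 × 1.79) = 0.8566; Cpl = (μ̂ − LSL) / (3σ̂) = (44.6 − 39.9) / (3 × 1.79) = 0.8752; Cpk = min(Cpu, Cpl) = 0.8566

0.857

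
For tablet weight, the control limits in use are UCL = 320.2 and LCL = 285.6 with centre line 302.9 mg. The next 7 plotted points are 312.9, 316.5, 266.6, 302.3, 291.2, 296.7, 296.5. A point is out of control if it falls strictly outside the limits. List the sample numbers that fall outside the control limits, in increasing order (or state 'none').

3

Compare each point to [285.6, 320.2]: sample 3 = 266.6 < LCL.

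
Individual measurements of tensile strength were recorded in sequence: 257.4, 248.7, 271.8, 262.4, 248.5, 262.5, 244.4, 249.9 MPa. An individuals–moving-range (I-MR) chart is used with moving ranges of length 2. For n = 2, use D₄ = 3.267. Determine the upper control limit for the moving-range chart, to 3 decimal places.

Moving ranges: 8.7, 23.1, 9.4, 13.9, 14.0, 18.1, 5.5; M̄R̄ = 92.7000 / 7 = 13.2429
UCL_MR = D₄·M̄R̄ = 3.267 × 13.2429 = 43.2644

43.264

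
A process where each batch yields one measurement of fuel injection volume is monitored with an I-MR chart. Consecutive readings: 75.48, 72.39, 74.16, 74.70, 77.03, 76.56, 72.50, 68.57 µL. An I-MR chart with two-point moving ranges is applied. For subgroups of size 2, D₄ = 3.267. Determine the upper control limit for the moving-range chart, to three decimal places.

7.556

Moving ranges: 3.09, 1.77, 0.54, 2.33, 0.47, 4.06, 3.93; M̄R̄ = 16.1900 / 7 = 2.3129
UCL_MR = D₄·M̄R̄ = 3.267 × 2.3129 = 7.5561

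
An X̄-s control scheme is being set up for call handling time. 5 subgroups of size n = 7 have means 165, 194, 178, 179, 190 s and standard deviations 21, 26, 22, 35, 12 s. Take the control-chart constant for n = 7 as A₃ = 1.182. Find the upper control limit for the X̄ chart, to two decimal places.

X̄̄ = (165 + 194 + 178 + 179 + 190) / 5 = 181.2000
s̄ = (21 + 26 + 22 + 35 + 12) / 5 = 23.2000
UCL = X̄̄ + A₃·s̄ = 181.2000 + 1.182 × 23.2000 = 208.6224

208.62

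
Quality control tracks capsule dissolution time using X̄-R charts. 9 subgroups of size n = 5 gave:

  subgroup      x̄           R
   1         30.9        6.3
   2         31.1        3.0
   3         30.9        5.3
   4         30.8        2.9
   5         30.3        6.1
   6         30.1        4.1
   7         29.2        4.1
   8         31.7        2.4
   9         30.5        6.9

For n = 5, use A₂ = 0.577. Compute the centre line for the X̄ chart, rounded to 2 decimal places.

X̄̄ = (30.9 + 31.1 + 30.9 + 30.8 + 30.3 + 30.1 + 29.2 + 31.7 + 30.5) / 9 = 275.5000 / 9 = 30.6111
CL = X̄̄ = 30.6111

30.61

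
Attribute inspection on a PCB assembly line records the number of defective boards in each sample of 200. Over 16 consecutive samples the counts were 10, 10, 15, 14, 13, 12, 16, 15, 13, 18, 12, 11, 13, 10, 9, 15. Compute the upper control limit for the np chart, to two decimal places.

23.29

p̄ = Σdᵢ / (k·n) = 206 / (16 × 200) = 0.06438
UCL = np̄ + 3·√(np̄(1−p̄)) = 12.8750 + 3 × √(12.8750×0.93563) = 12.8750 + 3 × 3.4708 = 23.2873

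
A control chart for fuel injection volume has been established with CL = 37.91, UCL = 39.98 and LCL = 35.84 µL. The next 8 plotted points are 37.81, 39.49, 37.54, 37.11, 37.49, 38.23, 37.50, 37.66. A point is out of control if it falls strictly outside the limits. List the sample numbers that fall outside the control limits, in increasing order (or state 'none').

All 8 points lie within [35.84, 39.98].

none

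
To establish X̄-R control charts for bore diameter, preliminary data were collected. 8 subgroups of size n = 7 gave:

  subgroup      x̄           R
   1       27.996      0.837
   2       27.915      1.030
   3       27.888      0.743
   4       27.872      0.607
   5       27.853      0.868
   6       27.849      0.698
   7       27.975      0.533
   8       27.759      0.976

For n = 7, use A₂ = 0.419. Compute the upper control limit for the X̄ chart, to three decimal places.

28.218

X̄̄ = (27.996 + 27.915 + 27.888 + 27.872 + 27.853 + 27.849 + 27.975 + 27.759) / 8 = 223.1070 / 8 = 27.8884
R̄ = (0.837 + 1.030 + 0.743 + 0.607 + 0.868 + 0.698 + 0.533 + 0.976) / 8 = 6.2920 / 8 = 0.7865
UCL = X̄̄ + A₂·R̄ = 27.8884 + 0.419 × 0.7865 = 28.2179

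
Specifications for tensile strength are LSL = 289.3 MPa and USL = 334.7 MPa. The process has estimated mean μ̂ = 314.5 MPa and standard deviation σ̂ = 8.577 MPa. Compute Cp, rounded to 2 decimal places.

0.88

Cp = (USL − LSL) / (6σ̂) = (334.7 − 289.3) / (6 × 8.577) = 45.4000 / 51.4620 = 0.8822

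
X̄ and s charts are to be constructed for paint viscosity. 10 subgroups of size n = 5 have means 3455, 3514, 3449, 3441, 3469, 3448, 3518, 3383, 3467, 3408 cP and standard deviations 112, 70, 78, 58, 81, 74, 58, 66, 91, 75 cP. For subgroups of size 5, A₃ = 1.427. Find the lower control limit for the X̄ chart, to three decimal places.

X̄̄ = (3455 + 3514 + 3449 + 3441 + 3469 + 3448 + 3518 + 3383 + 3467 + 3408) / 10 = 3455.2000
s̄ = (112 + 70 + 78 + 58 + 81 + 74 + 58 + 66 + 91 + 75) / 10 = 76.3000
LCL = X̄̄ − A₃·s̄ = 3455.2000 − 1.427 × 76.3000 = 3346.3199

3346.320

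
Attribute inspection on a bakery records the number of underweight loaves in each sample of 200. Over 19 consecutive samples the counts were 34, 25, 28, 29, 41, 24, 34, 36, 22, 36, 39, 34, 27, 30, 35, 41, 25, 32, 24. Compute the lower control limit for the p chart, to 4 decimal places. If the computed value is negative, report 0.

p̄ = Σdᵢ / (k·n) = 596 / (19 × 200) = 0.15684
LCL = p̄ − 3·√(p̄(1−p̄)/n) = 0.15684 − 3 × 0.02571 = 0.07970

0.0797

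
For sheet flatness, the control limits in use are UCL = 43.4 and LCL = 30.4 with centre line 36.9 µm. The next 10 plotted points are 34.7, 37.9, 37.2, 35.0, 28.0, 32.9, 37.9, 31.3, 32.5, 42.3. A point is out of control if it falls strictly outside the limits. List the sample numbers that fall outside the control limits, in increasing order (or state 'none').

Compare each point to [30.4, 43.4]: sample 5 = 28.0 < LCL.

5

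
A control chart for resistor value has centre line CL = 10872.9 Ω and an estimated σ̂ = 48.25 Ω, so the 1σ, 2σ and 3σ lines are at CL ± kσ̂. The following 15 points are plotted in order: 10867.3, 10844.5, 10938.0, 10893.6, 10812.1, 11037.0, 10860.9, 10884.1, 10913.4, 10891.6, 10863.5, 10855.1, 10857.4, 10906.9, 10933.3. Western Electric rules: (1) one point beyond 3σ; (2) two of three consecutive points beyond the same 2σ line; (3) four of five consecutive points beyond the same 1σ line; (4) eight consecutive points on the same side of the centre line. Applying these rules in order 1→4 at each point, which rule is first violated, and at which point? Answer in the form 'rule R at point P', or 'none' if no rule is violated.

Zone of each point (C = within 1σ̂, B = 1σ̂–2σ̂, A = 2σ̂–3σ̂, * = beyond 3σ̂; sign = side of CL): 1:-C, 2:-C, 3:+B, 4:+C, 5:-B, 6:+*, 7:-C, 8:+C, 9:+C, 10:+C, 11:-C, 12:-C, 13:-C, 14:+C, 15:+B
Rule 1 (one point beyond the 3σ limits) is satisfied at point 6.

rule 1 at point 6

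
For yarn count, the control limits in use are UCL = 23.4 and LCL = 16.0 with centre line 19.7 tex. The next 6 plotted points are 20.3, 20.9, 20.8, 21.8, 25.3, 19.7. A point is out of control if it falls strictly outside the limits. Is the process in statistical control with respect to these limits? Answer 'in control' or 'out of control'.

out of control

Compare each point to [16.0, 23.4]: sample 5 = 25.3 > UCL.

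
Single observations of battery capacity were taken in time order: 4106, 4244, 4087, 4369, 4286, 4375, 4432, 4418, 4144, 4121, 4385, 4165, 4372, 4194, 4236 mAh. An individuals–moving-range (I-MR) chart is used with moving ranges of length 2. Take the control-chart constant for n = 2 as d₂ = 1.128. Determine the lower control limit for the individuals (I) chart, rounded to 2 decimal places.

3877.01

X̄ = (4106 + 4244 + 4087 + 4369 + 4286 + 4375 + 4432 + 4418 + 4144 + 4121 + 4385 + 4165 + 4372 + 4194 + 4236) / 15 = 4262.2667
Moving ranges: 138, 157, 282, 83, 89, 57, 14, 274, 23, 264, 220, 207, 178, 42; M̄R̄ = 2028.0000 / 14 = 144.8571
LCL = X̄ − 3·M̄R̄/d₂ = 4262.2667 − 3 × 144.8571 / 1.128 = 3877.0083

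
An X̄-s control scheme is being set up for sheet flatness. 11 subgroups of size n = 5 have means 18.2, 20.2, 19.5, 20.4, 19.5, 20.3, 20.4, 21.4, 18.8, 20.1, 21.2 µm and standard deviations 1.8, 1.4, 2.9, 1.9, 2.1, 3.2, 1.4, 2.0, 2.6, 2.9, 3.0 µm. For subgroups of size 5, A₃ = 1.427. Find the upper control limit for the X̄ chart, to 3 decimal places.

23.269

X̄̄ = (18.2 + 20.2 + 19.5 + 20.4 + 19.5 + 20.3 + 20.4 + 21.4 + 18.8 + 20.1 + 21.2) / 11 = 20.0000
s̄ = (1.8 + 1.4 + 2.9 + 1.9 + 2.1 + 3.2 + 1.4 + 2.0 + 2.6 + 2.9 + 3.0) / 11 = 2.2909
UCL = X̄̄ + A₃·s̄ = 20.0000 + 1.427 × 2.2909 = 23.2691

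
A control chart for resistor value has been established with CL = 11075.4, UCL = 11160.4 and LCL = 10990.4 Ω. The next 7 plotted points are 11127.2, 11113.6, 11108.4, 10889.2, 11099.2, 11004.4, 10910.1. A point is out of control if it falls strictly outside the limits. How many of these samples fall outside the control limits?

2

Compare each point to [10990.4, 11160.4]: sample 4 = 10889.2 < LCL; sample 7 = 10910.1 < LCL.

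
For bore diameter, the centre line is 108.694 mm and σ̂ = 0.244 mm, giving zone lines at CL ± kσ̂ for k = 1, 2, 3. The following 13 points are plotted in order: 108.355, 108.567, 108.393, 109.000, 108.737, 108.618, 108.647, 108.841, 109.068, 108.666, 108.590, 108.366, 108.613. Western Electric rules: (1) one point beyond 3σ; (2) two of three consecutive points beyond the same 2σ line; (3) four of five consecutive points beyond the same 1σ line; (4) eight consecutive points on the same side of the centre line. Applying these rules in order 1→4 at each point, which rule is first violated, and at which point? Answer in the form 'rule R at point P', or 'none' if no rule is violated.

Zone of each point (C = within 1σ̂, B = 1σ̂–2σ̂, A = 2σ̂–3σ̂, * = beyond 3σ̂; sign = side of CL): 1:-B, 2:-C, 3:-B, 4:+B, 5:+C, 6:-C, 7:-C, 8:+C, 9:+B, 10:-C, 11:-C, 12:-B, 13:-C
No rule fires across all 13 points.

none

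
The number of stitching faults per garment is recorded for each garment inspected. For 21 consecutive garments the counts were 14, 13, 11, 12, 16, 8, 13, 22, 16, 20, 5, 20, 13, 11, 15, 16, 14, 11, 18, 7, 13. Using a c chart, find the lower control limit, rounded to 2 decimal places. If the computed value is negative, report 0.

2.60

c̄ = (14 + 13 + 11 + 12 + 16 + 8 + 13 + 22 + 16 + 20 + 5 + 20 + 13 + 11 + 15 + 16 + 14 + 11 + 18 + 7 + 13) / 21 = 288 / 21 = 13.7143
LCL = c̄ − 3√c̄ = 13.7143 − 3 × 3.7033 = 2.6044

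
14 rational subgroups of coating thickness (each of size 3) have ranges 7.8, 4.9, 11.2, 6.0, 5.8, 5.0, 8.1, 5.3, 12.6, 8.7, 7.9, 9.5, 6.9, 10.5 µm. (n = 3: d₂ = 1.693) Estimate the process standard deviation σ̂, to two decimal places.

R̄ = (7.8 + 4.9 + 11.2 + 6.0 + 5.8 + 5.0 + 8.1 + 5.3 + 12.6 + 8.7 + 7.9 + 9.5 + 6.9 + 10.5) / 14 = 7.8714
σ̂ = R̄ / d₂ = 7.8714 / 1.693 = 4.6494

4.65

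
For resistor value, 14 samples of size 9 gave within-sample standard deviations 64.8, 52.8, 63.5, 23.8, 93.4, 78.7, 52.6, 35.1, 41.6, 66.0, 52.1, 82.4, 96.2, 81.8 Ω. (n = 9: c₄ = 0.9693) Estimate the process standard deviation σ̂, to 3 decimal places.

s̄ = (64.8 + 52.8 + 63.5 + 23.8 + 93.4 + 78.7 + 52.6 + 35.1 + 41.6 + 66.0 + 52.1 + 82.4 + 96.2 + 81.8) / 14 = 63.2000
σ̂ = s̄ / c₄ = 63.2000 / 0.9693 = 65.2017

65.202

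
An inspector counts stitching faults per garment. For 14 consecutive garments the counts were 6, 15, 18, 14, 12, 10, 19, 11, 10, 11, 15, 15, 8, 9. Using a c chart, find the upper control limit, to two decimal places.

c̄ = (6 + 15 + 18 + 14 + 12 + 10 + 19 + 11 + 10 + 11 + 15 + 15 + 8 + 9) / 14 = 173 / 14 = 12.3571
UCL = c̄ + 3√c̄ = 12.3571 + 3 × √12.3571 = 12.3571 + 3 × 3.5153 = 22.9030

22.90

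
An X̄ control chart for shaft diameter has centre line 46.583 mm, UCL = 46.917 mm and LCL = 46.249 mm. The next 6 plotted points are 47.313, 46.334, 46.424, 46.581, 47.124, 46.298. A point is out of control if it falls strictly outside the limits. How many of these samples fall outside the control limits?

Compare each point to [46.249, 46.917]: sample 1 = 47.313 > UCL; sample 5 = 47.124 > UCL.

2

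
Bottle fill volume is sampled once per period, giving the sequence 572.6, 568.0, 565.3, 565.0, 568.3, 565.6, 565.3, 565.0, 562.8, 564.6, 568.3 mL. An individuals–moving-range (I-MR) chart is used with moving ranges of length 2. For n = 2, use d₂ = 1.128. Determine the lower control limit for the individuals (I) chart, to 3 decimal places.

X̄ = (572.6 + 568.0 + 565.3 + 565.0 + 568.3 + 565.6 + 565.3 + 565.0 + 562.8 + 564.6 + 568.3) / 11 = 566.4364
Moving ranges: 4.6, 2.7, 0.3, 3.3, 2.7, 0.3, 0.3, 2.2, 1.8, 3.7; M̄R̄ = 21.9000 / 10 = 2.1900
LCL = X̄ − 3·M̄R̄/d₂ = 566.4364 − 3 × 2.1900 / 1.128 = 560.6119

560.612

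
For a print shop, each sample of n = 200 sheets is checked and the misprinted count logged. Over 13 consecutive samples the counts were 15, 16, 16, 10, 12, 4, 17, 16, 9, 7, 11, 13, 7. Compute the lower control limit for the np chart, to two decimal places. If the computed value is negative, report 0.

p̄ = Σdᵢ / (k·n) = 153 / (13 × 200) = 0.05885
LCL = np̄ − 3·√(np̄(1−p̄)) = 11.7692 − 3 × 3.3282 = 1.7847

1.78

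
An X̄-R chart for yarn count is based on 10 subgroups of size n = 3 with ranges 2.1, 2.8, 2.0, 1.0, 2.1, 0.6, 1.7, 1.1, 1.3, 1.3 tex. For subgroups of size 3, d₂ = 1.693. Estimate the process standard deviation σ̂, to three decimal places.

R̄ = (2.1 + 2.8 + 2.0 + 1.0 + 2.1 + 0.6 + 1.7 + 1.1 + 1.3 + 1.3) / 10 = 1.6000
σ̂ = R̄ / d₂ = 1.6000 / 1.693 = 0.9451

0.945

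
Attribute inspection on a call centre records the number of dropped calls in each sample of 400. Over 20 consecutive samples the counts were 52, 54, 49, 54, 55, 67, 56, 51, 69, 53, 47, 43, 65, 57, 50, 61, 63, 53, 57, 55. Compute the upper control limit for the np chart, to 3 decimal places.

p̄ = Σdᵢ / (k·n) = 1111 / (20 × 400) = 0.13887
UCL = np̄ + 3·√(np̄(1−p̄)) = 55.5500 + 3 × √(55.5500×0.86113) = 55.5500 + 3 × 6.9163 = 76.2990

76.299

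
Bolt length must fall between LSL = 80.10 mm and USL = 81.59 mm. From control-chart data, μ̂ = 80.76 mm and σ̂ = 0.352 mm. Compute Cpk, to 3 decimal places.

Cpu = (USL − μ̂) / (3σ̂) = (81.59 − 80.76) / (3 × 0.352) = 0.7860; Cpl = (μ̂ − LSL) / (3σ̂) = (80.76 − 80.10) / (3 × 0.352) = 0.6250; Cpk = min(Cpu, Cpl) = 0.6250

0.625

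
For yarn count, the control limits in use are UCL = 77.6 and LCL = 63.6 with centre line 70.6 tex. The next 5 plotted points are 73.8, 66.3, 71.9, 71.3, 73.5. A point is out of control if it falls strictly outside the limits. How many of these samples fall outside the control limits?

0

All 5 points lie within [63.6, 77.6].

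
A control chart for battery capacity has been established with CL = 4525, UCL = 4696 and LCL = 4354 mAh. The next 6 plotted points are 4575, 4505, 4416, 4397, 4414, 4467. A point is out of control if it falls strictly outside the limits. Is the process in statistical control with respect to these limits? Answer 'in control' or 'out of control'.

in control

All 6 points lie within [4354, 4696].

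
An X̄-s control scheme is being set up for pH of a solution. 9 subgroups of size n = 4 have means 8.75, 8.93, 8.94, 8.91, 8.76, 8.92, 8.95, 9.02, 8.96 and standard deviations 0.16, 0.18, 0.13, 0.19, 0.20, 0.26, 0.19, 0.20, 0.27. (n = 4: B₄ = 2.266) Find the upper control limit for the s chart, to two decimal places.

s̄ = (0.16 + 0.18 + 0.13 + 0.19 + 0.20 + 0.26 + 0.19 + 0.20 + 0.27) / 9 = 0.1978
UCL_s = B₄·s̄ = 2.266 × 0.1978 = 0.4482

0.45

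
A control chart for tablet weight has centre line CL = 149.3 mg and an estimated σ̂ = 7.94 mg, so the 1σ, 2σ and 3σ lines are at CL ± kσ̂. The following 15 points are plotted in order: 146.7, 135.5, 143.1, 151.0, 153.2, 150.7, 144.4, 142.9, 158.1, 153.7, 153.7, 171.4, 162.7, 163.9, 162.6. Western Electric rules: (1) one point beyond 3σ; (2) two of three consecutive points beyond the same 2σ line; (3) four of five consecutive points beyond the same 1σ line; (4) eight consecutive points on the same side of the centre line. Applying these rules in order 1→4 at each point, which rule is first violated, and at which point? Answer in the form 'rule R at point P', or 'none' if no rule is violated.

rule 3 at point 15

Zone of each point (C = within 1σ̂, B = 1σ̂–2σ̂, A = 2σ̂–3σ̂, * = beyond 3σ̂; sign = side of CL): 1:-C, 2:-B, 3:-C, 4:+C, 5:+C, 6:+C, 7:-C, 8:-C, 9:+B, 10:+C, 11:+C, 12:+A, 13:+B, 14:+B, 15:+B
Rule 3 (four of five consecutive points beyond the same 1σ limit) is satisfied at point 15.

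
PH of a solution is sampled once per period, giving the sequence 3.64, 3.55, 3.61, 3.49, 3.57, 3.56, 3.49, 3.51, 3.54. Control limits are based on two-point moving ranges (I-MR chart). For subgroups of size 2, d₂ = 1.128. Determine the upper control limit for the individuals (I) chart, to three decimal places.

X̄ = (3.64 + 3.55 + 3.61 + 3.49 + 3.57 + 3.56 + 3.49 + 3.51 + 3.54) / 9 = 3.5511
Moving ranges: 0.09, 0.06, 0.12, 0.08, 0.01, 0.07, 0.02, 0.03; M̄R̄ = 0.4800 / 8 = 0.0600
UCL = X̄ + 3·M̄R̄/d₂ = 3.5511 + 3 × 0.0600 / 1.128 = 3.7107

3.711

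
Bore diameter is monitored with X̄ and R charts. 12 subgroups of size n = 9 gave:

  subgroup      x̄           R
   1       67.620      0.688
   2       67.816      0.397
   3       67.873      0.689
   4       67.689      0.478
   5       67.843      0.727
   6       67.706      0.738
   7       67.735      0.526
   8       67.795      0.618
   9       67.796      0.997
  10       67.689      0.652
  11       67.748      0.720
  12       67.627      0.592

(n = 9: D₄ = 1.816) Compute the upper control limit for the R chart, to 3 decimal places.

R̄ = (0.688 + 0.397 + 0.689 + 0.478 + 0.727 + 0.738 + 0.526 + 0.618 + 0.997 + 0.652 + 0.720 + 0.592) / 12 = 7.8220 / 12 = 0.6518
UCL_R = D₄·R̄ = 1.816 × 0.6518 = 1.1837

1.184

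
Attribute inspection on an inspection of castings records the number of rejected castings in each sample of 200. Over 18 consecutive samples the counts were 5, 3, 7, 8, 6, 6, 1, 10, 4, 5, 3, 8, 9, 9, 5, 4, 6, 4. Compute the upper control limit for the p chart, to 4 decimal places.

0.0640

p̄ = Σdᵢ / (k·n) = 103 / (18 × 200) = 0.02861
UCL = p̄ + 3·√(p̄(1−p̄)/n) = 0.02861 + 3 × √(0.02861×0.97139/200) = 0.02861 + 3 × 0.01179 = 0.06398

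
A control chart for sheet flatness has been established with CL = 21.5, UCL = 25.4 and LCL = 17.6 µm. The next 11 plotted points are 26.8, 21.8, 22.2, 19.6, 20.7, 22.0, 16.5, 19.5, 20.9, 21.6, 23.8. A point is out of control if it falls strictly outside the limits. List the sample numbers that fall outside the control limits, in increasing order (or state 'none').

Compare each point to [17.6, 25.4]: sample 1 = 26.8 > UCL; sample 7 = 16.5 < LCL.

1, 7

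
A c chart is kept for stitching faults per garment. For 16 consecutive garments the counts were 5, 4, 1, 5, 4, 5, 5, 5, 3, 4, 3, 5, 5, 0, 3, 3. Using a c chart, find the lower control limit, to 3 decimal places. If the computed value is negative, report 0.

0.000

c̄ = (5 + 4 + 1 + 5 + 4 + 5 + 5 + 5 + 3 + 4 + 3 + 5 + 5 + 0 + 3 + 3) / 16 = 60 / 16 = 3.7500
LCL = c̄ − 3√c̄ = 3.7500 − 3 × 1.9365 = -2.0595 → 0 (cannot be negative)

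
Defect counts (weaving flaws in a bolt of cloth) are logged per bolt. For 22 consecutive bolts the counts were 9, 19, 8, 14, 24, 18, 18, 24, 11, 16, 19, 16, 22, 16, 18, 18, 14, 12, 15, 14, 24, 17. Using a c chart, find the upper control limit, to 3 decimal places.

28.873

c̄ = (9 + 19 + 8 + 14 + 24 + 18 + 18 + 24 + 11 + 16 + 19 + 16 + 22 + 16 + 18 + 18 + 14 + 12 + 15 + 14 + 24 + 17) / 22 = 366 / 22 = 16.6364
UCL = c̄ + 3√c̄ = 16.6364 + 3 × √16.6364 = 16.6364 + 3 × 4.0788 = 28.8727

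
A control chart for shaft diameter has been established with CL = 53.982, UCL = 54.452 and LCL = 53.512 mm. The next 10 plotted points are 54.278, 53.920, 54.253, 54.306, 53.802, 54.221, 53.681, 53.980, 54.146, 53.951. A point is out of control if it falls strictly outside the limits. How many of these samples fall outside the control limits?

All 10 points lie within [53.512, 54.452].

0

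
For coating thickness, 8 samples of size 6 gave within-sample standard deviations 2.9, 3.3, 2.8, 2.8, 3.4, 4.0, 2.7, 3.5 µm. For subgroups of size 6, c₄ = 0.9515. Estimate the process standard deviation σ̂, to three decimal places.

3.337

s̄ = (2.9 + 3.3 + 2.8 + 2.8 + 3.4 + 4.0 + 2.7 + 3.5) / 8 = 3.1750
σ̂ = s̄ / c₄ = 3.1750 / 0.9515 = 3.3368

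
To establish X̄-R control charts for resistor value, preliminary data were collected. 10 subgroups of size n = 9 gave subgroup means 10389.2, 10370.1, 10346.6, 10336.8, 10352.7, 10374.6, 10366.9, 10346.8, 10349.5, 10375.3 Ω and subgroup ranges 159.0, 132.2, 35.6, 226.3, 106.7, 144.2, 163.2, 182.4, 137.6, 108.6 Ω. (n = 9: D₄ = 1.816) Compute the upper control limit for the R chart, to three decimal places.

R̄ = (159.0 + 132.2 + 35.6 + 226.3 + 106.7 + 144.2 + 163.2 + 182.4 + 137.6 + 108.6) / 10 = 1395.8000 / 10 = 139.5800
UCL_R = D₄·R̄ = 1.816 × 139.5800 = 253.4773

253.477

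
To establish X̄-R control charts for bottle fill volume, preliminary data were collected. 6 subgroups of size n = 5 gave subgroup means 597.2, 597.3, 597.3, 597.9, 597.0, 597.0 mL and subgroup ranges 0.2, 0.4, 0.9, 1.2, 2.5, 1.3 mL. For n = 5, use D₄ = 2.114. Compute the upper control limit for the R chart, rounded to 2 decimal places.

R̄ = (0.2 + 0.4 + 0.9 + 1.2 + 2.5 + 1.3) / 6 = 6.5000 / 6 = 1.0833
UCL_R = D₄·R̄ = 2.114 × 1.0833 = 2.2902

2.29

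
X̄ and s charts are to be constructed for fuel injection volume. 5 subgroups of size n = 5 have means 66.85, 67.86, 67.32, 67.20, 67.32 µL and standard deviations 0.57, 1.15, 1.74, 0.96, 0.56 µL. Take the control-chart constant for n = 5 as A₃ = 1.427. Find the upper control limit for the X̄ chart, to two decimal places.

X̄̄ = (66.85 + 67.86 + 67.32 + 67.20 + 67.32) / 5 = 67.3100
s̄ = (0.57 + 1.15 + 1.74 + 0.96 + 0.56) / 5 = 0.9960
UCL = X̄̄ + A₃·s̄ = 67.3100 + 1.427 × 0.9960 = 68.7313

68.73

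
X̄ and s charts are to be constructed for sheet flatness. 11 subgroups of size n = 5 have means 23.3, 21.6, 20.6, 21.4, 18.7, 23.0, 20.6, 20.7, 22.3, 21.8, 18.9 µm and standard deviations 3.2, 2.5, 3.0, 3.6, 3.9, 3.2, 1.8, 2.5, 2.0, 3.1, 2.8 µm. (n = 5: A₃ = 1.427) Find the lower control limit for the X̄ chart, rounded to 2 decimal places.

X̄̄ = (23.3 + 21.6 + 20.6 + 21.4 + 18.7 + 23.0 + 20.6 + 20.7 + 22.3 + 21.8 + 18.9) / 11 = 21.1727
s̄ = (3.2 + 2.5 + 3.0 + 3.6 + 3.9 + 3.2 + 1.8 + 2.5 + 2.0 + 3.1 + 2.8) / 11 = 2.8727
LCL = X̄̄ − A₃·s̄ = 21.1727 − 1.427 × 2.8727 = 17.0733

17.07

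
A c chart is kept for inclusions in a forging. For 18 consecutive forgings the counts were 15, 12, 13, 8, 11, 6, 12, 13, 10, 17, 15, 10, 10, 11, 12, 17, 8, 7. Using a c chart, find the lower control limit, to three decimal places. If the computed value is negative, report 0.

c̄ = (15 + 12 + 13 + 8 + 11 + 6 + 12 + 13 + 10 + 17 + 15 + 10 + 10 + 11 + 12 + 17 + 8 + 7) / 18 = 207 / 18 = 11.5000
LCL = c̄ − 3√c̄ = 11.5000 − 3 × 3.3912 = 1.3265

1.327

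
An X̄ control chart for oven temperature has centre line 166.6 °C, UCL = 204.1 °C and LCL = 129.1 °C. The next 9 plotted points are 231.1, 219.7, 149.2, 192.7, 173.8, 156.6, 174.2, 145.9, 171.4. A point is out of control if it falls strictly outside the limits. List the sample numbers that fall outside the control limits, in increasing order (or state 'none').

1, 2

Compare each point to [129.1, 204.1]: sample 1 = 231.1 > UCL; sample 2 = 219.7 > UCL.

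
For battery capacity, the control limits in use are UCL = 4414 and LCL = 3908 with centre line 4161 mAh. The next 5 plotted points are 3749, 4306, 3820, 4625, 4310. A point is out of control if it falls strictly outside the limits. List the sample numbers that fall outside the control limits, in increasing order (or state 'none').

Compare each point to [3908, 4414]: sample 1 = 3749 < LCL; sample 3 = 3820 < LCL; sample 4 = 4625 > UCL.

1, 3, 4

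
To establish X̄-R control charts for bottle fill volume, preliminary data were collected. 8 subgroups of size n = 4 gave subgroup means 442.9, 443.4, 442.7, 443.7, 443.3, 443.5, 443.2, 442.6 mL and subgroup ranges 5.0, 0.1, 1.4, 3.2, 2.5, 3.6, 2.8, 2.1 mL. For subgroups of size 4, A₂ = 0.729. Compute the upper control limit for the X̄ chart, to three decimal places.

X̄̄ = (442.9 + 443.4 + 442.7 + 443.7 + 443.3 + 443.5 + 443.2 + 442.6) / 8 = 3545.3000 / 8 = 443.1625
R̄ = (5.0 + 0.1 + 1.4 + 3.2 + 2.5 + 3.6 + 2.8 + 2.1) / 8 = 20.7000 / 8 = 2.5875
UCL = X̄̄ + A₂·R̄ = 443.1625 + 0.729 × 2.5875 = 445.0488

445.049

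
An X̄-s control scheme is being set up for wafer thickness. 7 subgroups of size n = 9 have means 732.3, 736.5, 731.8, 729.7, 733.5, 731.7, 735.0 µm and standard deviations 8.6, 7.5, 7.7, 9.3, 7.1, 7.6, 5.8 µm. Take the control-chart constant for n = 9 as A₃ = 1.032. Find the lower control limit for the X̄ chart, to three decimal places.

725.026

X̄̄ = (732.3 + 736.5 + 731.8 + 729.7 + 733.5 + 731.7 + 735.0) / 7 = 732.9286
s̄ = (8.6 + 7.5 + 7.7 + 9.3 + 7.1 + 7.6 + 5.8) / 7 = 7.6571
LCL = X̄̄ − A₃·s̄ = 732.9286 − 1.032 × 7.6571 = 725.0264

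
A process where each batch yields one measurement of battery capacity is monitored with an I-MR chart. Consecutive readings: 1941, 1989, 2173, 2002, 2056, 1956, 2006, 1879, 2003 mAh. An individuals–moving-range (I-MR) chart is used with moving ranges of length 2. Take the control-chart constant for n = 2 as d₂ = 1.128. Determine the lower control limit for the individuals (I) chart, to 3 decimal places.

1715.316

X̄ = (1941 + 1989 + 2173 + 2002 + 2056 + 1956 + 2006 + 1879 + 2003) / 9 = 2000.5556
Moving ranges: 48, 184, 171, 54, 100, 50, 127, 124; M̄R̄ = 858.0000 / 8 = 107.2500
LCL = X̄ − 3·M̄R̄/d₂ = 2000.5556 − 3 × 107.2500 / 1.128 = 1715.3162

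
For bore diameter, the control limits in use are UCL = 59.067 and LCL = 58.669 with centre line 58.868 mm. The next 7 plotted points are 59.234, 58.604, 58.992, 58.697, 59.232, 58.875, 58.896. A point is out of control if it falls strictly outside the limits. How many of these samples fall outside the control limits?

Compare each point to [58.669, 59.067]: sample 1 = 59.234 > UCL; sample 2 = 58.604 < LCL; sample 5 = 59.232 > UCL.

3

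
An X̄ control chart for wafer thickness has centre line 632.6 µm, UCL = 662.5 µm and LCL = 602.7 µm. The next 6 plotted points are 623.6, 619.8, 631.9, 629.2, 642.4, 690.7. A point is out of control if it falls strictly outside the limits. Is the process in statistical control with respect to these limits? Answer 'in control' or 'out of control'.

Compare each point to [602.7, 662.5]: sample 6 = 690.7 > UCL.

out of control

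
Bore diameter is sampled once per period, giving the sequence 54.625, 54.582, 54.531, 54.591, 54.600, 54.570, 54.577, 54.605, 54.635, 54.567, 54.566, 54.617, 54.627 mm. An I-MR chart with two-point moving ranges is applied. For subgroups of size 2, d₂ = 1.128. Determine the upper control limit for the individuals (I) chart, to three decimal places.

X̄ = (54.625 + 54.582 + 54.531 + 54.591 + 54.600 + 54.570 + 54.577 + 54.605 + 54.635 + 54.567 + 54.566 + 54.617 + 54.627) / 13 = 54.5918
Moving ranges: 0.043, 0.051, 0.060, 0.009, 0.030, 0.007, 0.028, 0.030, 0.068, 0.001, 0.051, 0.010; M̄R̄ = 0.3880 / 12 = 0.0323
UCL = X̄ + 3·M̄R̄/d₂ = 54.5918 + 3 × 0.0323 / 1.128 = 54.6778

54.678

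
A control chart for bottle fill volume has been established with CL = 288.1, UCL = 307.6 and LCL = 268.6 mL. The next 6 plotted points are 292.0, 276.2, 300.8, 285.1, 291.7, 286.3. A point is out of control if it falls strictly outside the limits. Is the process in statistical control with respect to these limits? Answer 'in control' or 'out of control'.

All 6 points lie within [268.6, 307.6].

in control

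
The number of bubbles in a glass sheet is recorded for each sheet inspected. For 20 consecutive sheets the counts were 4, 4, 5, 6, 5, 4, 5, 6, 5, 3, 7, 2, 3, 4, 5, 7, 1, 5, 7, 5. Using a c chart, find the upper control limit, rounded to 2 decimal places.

11.12

c̄ = (4 + 4 + 5 + 6 + 5 + 4 + 5 + 6 + 5 + 3 + 7 + 2 + 3 + 4 + 5 + 7 + 1 + 5 + 7 + 5) / 20 = 93 / 20 = 4.6500
UCL = c̄ + 3√c̄ = 4.6500 + 3 × √4.6500 = 4.6500 + 3 × 2.1564 = 11.1192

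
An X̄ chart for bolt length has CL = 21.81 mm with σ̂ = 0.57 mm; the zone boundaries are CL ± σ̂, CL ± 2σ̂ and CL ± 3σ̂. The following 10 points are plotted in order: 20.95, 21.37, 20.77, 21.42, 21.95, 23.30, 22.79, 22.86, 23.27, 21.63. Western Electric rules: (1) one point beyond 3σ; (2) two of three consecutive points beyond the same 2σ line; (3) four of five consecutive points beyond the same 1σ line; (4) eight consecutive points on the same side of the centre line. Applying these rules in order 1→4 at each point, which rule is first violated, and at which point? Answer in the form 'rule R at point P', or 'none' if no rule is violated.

Zone of each point (C = within 1σ̂, B = 1σ̂–2σ̂, A = 2σ̂–3σ̂, * = beyond 3σ̂; sign = side of CL): 1:-B, 2:-C, 3:-B, 4:-C, 5:+C, 6:+A, 7:+B, 8:+B, 9:+A, 10:-C
Rule 3 (four of five consecutive points beyond the same 1σ limit) is satisfied at point 9.

rule 3 at point 9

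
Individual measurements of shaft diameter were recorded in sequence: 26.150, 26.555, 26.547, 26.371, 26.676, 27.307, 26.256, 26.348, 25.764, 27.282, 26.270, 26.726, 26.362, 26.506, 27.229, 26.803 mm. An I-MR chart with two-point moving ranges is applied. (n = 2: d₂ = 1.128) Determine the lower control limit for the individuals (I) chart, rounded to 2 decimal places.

X̄ = (26.150 + 26.555 + 26.547 + 26.371 + 26.676 + 27.307 + 26.256 + 26.348 + 25.764 + 27.282 + 26.270 + 26.726 + 26.362 + 26.506 + 27.229 + 26.803) / 16 = 26.5720
Moving ranges: 0.405, 0.008, 0.176, 0.305, 0.631, 1.051, 0.092, 0.584, 1.518, 1.012, 0.456, 0.364, 0.144, 0.723, 0.426; M̄R̄ = 7.8950 / 15 = 0.5263
LCL = X̄ − 3·M̄R̄/d₂ = 26.5720 − 3 × 0.5263 / 1.128 = 25.1722

25.17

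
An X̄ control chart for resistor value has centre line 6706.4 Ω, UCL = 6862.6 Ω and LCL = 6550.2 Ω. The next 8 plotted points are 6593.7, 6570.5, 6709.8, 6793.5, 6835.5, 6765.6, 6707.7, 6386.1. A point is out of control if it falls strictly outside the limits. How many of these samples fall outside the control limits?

Compare each point to [6550.2, 6862.6]: sample 8 = 6386.1 < LCL.

1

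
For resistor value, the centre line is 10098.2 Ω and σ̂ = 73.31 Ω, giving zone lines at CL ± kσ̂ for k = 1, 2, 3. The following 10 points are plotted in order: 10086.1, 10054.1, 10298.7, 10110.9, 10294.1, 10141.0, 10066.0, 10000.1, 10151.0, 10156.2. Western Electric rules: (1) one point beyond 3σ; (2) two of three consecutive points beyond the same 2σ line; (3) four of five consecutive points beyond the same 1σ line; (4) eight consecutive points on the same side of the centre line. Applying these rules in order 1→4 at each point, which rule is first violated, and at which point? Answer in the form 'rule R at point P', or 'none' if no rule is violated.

rule 2 at point 5

Zone of each point (C = within 1σ̂, B = 1σ̂–2σ̂, A = 2σ̂–3σ̂, * = beyond 3σ̂; sign = side of CL): 1:-C, 2:-C, 3:+A, 4:+C, 5:+A, 6:+C, 7:-C, 8:-B, 9:+C, 10:+C
Rule 2 (two of three consecutive points beyond the same 2σ limit) is satisfied at point 5.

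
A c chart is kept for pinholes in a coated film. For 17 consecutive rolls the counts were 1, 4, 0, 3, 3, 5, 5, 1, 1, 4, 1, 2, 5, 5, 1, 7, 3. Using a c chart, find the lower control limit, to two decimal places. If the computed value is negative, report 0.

0.00

c̄ = (1 + 4 + 0 + 3 + 3 + 5 + 5 + 1 + 1 + 4 + 1 + 2 + 5 + 5 + 1 + 7 + 3) / 17 = 51 / 17 = 3.0000
LCL = c̄ − 3√c̄ = 3.0000 − 3 × 1.7321 = -2.1962 → 0 (cannot be negative)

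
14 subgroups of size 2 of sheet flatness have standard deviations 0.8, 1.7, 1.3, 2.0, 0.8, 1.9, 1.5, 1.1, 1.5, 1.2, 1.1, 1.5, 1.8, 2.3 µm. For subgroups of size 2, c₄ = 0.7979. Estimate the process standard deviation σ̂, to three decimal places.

1.835

s̄ = (0.8 + 1.7 + 1.3 + 2.0 + 0.8 + 1.9 + 1.5 + 1.1 + 1.5 + 1.2 + 1.1 + 1.5 + 1.8 + 2.3) / 14 = 1.4643
σ̂ = s̄ / c₄ = 1.4643 / 0.7979 = 1.8352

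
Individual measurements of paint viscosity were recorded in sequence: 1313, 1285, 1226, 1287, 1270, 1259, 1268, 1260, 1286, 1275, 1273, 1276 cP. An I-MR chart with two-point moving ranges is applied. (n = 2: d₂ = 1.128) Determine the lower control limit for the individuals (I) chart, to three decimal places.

X̄ = (1313 + 1285 + 1226 + 1287 + 1270 + 1259 + 1268 + 1260 + 1286 + 1275 + 1273 + 1276) / 12 = 1273.1667
Moving ranges: 28, 59, 61, 17, 11, 9, 8, 26, 11, 2, 3; M̄R̄ = 235.0000 / 11 = 21.3636
LCL = X̄ − 3·M̄R̄/d₂ = 1273.1667 − 3 × 21.3636 / 1.128 = 1216.3485

1216.348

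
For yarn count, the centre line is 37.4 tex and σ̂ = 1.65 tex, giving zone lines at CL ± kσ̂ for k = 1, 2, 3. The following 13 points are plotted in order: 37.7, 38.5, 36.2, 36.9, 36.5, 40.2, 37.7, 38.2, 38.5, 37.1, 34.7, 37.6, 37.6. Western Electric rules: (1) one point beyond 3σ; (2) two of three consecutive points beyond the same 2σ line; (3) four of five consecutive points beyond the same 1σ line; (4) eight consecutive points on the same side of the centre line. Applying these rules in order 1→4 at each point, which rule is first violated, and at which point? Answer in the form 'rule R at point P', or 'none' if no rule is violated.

none

Zone of each point (C = within 1σ̂, B = 1σ̂–2σ̂, A = 2σ̂–3σ̂, * = beyond 3σ̂; sign = side of CL): 1:+C, 2:+C, 3:-C, 4:-C, 5:-C, 6:+B, 7:+C, 8:+C, 9:+C, 10:-C, 11:-B, 12:+C, 13:+C
No rule fires across all 13 points.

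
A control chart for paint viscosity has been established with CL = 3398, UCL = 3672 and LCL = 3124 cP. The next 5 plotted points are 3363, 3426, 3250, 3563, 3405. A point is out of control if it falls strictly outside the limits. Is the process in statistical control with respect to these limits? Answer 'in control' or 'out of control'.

in control

All 5 points lie within [3124, 3672].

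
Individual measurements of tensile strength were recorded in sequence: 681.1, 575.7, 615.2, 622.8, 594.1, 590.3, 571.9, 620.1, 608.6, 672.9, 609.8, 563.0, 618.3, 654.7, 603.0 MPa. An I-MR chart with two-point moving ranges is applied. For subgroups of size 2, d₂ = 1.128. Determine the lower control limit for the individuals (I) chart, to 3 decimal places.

503.118

X̄ = (681.1 + 575.7 + 615.2 + 622.8 + 594.1 + 590.3 + 571.9 + 620.1 + 608.6 + 672.9 + 609.8 + 563.0 + 618.3 + 654.7 + 603.0) / 15 = 613.4333
Moving ranges: 105.4, 39.5, 7.6, 28.7, 3.8, 18.4, 48.2, 11.5, 64.3, 63.1, 46.8, 55.3, 36.4, 51.7; M̄R̄ = 580.7000 / 14 = 41.4786
LCL = X̄ − 3·M̄R̄/d₂ = 613.4333 − 3 × 41.4786 / 1.128 = 503.1180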